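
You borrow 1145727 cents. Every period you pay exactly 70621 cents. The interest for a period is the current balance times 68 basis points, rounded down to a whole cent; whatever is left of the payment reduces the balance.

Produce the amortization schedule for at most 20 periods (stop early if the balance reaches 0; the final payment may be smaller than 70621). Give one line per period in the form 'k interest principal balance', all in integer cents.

1. interest=⌊1145727·68/10000⌋=7790; principal=70621-7790=62831; balance=1145727-62831=1082896
2. interest=⌊1082896·68/10000⌋=7363; principal=70621-7363=63258; balance=1082896-63258=1019638
3. interest=⌊1019638·68/10000⌋=6933; principal=70621-6933=63688; balance=1019638-63688=955950
4. interest=⌊955950·68/10000⌋=6500; principal=70621-6500=64121; balance=955950-64121=891829
5. interest=⌊891829·68/10000⌋=6064; principal=70621-6064=64557; balance=891829-64557=827272
6. interest=⌊827272·68/10000⌋=5625; principal=70621-5625=64996; balance=827272-64996=762276
7. interest=⌊762276·68/10000⌋=5183; principal=70621-5183=65438; balance=762276-65438=696838
8. interest=⌊696838·68/10000⌋=4738; principal=70621-4738=65883; balance=696838-65883=630955
9. interest=⌊630955·68/10000⌋=4290; principal=70621-4290=66331; balance=630955-66331=564624
10. interest=⌊564624·68/10000⌋=3839; principal=70621-3839=66782; balance=564624-66782=497842
11. interest=⌊497842·68/10000⌋=3385; principal=70621-3385=67236; balance=497842-67236=430606
12. interest=⌊430606·68/10000⌋=2928; principal=70621-2928=67693; balance=430606-67693=362913
13. interest=⌊362913·68/10000⌋=2467; principal=70621-2467=68154; balance=362913-68154=294759
14. interest=⌊294759·68/10000⌋=2004; principal=70621-2004=68617; balance=294759-68617=226142
15. interest=⌊226142·68/10000⌋=1537; principal=70621-1537=69084; balance=226142-69084=157058
16. interest=⌊157058·68/10000⌋=1067; principal=70621-1067=69554; balance=157058-69554=87504
17. interest=⌊87504·68/10000⌋=595; principal=70621-595=70026; balance=87504-70026=17478
18. interest=⌊17478·68/10000⌋=118; principal=min(70621-118,17478)=17478; balance=17478-17478=0

1 7790 62831 1082896
2 7363 63258 1019638
3 6933 63688 955950
4 6500 64121 891829
5 6064 64557 827272
6 5625 64996 762276
7 5183 65438 696838
8 4738 65883 630955
9 4290 66331 564624
10 3839 66782 497842
11 3385 67236 430606
12 2928 67693 362913
13 2467 68154 294759
14 2004 68617 226142
15 1537 69084 157058
16 1067 69554 87504
17 595 70026 17478
18 118 17478 0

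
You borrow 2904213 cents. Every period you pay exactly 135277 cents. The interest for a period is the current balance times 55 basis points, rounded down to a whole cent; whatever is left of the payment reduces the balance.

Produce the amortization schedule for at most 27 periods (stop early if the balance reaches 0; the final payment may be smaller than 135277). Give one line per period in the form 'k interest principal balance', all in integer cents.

1. interest=⌊2904213·55/10000⌋=15973; principal=135277-15973=119304; balance=2904213-119304=2784909
2. interest=⌊2784909·55/10000⌋=15316; principal=135277-15316=119961; balance=2784909-119961=2664948
3. interest=⌊2664948·55/10000⌋=14657; principal=135277-14657=120620; balance=2664948-120620=2544328
4. interest=⌊2544328·55/10000⌋=13993; principal=135277-13993=121284; balance=2544328-121284=2423044
5. interest=⌊2423044·55/10000⌋=13326; principal=135277-13326=121951; balance=2423044-121951=2301093
6. interest=⌊2301093·55/10000⌋=12656; principal=135277-12656=122621; balance=2301093-122621=2178472
7. interest=⌊2178472·55/10000⌋=11981; principal=135277-11981=123296; balance=2178472-123296=2055176
8. interest=⌊2055176·55/10000⌋=11303; principal=135277-11303=123974; balance=2055176-123974=1931202
9. interest=⌊1931202·55/10000⌋=10621; principal=135277-10621=124656; balance=1931202-124656=1806546
10. interest=⌊1806546·55/10000⌋=9936; principal=135277-9936=125341; balance=1806546-125341=1681205
11. interest=⌊1681205·55/10000⌋=9246; principal=135277-9246=126031; balance=1681205-126031=1555174
12. interest=⌊1555174·55/10000⌋=8553; principal=135277-8553=126724; balance=1555174-126724=1428450
13. interest=⌊1428450·55/10000⌋=7856; principal=135277-7856=127421; balance=1428450-127421=1301029
14. interest=⌊1301029·55/10000⌋=7155; principal=135277-7155=128122; balance=1301029-128122=1172907
15. interest=⌊1172907·55/10000⌋=6450; principal=135277-6450=128827; balance=1172907-128827=1044080
16. interest=⌊1044080·55/10000⌋=5742; principal=135277-5742=129535; balance=1044080-129535=914545
17. interest=⌊914545·55/10000⌋=5029; principal=135277-5029=130248; balance=914545-130248=784297
18. interest=⌊784297·55/10000⌋=4313; principal=135277-4313=130964; balance=784297-130964=653333
19. interest=⌊653333·55/10000⌋=3593; principal=135277-3593=131684; balance=653333-131684=521649
20. interest=⌊521649·55/10000⌋=2869; principal=135277-2869=132408; balance=521649-132408=389241
21. interest=⌊389241·55/10000⌋=2140; principal=135277-2140=133137; balance=389241-133137=256104
22. interest=⌊256104·55/10000⌋=1408; principal=135277-1408=133869; balance=256104-133869=122235
23. interest=⌊122235·55/10000⌋=672; principal=min(135277-672,122235)=122235; balance=122235-122235=0

1 15973 119304 2784909
2 15316 119961 2664948
3 14657 120620 2544328
4 13993 121284 2423044
5 13326 121951 2301093
6 12656 122621 2178472
7 11981 123296 2055176
8 11303 123974 1931202
9 10621 124656 1806546
10 9936 125341 1681205
11 9246 126031 1555174
12 8553 126724 1428450
13 7856 127421 1301029
14 7155 128122 1172907
15 6450 128827 1044080
16 5742 129535 914545
17 5029 130248 784297
18 4313 130964 653333
19 3593 131684 521649
20 2869 132408 389241
21 2140 133137 256104
22 1408 133869 122235
23 672 122235 0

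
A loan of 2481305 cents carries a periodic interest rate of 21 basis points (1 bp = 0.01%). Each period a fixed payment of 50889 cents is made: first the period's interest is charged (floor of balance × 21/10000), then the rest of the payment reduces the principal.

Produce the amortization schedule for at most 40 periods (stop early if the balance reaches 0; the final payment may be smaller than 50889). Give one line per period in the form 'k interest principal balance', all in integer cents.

1. interest=⌊2481305·21/10000⌋=5210; principal=50889-5210=45679; balance=2481305-45679=2435626
2. interest=⌊2435626·21/10000⌋=5114; principal=50889-5114=45775; balance=2435626-45775=2389851
3. interest=⌊2389851·21/10000⌋=5018; principal=50889-5018=45871; balance=2389851-45871=2343980
4. interest=⌊2343980·21/10000⌋=4922; principal=50889-4922=45967; balance=2343980-45967=2298013
5. interest=⌊2298013·21/10000⌋=4825; principal=50889-4825=46064; balance=2298013-46064=2251949
6. interest=⌊2251949·21/10000⌋=4729; principal=50889-4729=46160; balance=2251949-46160=2205789
7. interest=⌊2205789·21/10000⌋=4632; principal=50889-4632=46257; balance=2205789-46257=2159532
8. interest=⌊2159532·21/10000⌋=4535; principal=50889-4535=46354; balance=2159532-46354=2113178
9. interest=⌊2113178·21/10000⌋=4437; principal=50889-4437=46452; balance=2113178-46452=2066726
10. interest=⌊2066726·21/10000⌋=4340; principal=50889-4340=46549; balance=2066726-46549=2020177
11. interest=⌊2020177·21/10000⌋=4242; principal=50889-4242=46647; balance=2020177-46647=1973530
12. interest=⌊1973530·21/10000⌋=4144; principal=50889-4144=46745; balance=1973530-46745=1926785
13. interest=⌊1926785·21/10000⌋=4046; principal=50889-4046=46843; balance=1926785-46843=1879942
14. interest=⌊1879942·21/10000⌋=3947; principal=50889-3947=46942; balance=1879942-46942=1833000
15. interest=⌊1833000·21/10000⌋=3849; principal=50889-3849=47040; balance=1833000-47040=1785960
16. interest=⌊1785960·21/10000⌋=3750; principal=50889-3750=47139; balance=1785960-47139=1738821
17. interest=⌊1738821·21/10000⌋=3651; principal=50889-3651=47238; balance=1738821-47238=1691583
18. interest=⌊1691583·21/10000⌋=3552; principal=50889-3552=47337; balance=1691583-47337=1644246
19. interest=⌊1644246·21/10000⌋=3452; principal=50889-3452=47437; balance=1644246-47437=1596809
20. interest=⌊1596809·21/10000⌋=3353; principal=50889-3353=47536; balance=1596809-47536=1549273
21. interest=⌊1549273·21/10000⌋=3253; principal=50889-3253=47636; balance=1549273-47636=1501637
22. interest=⌊1501637·21/10000⌋=3153; principal=50889-3153=47736; balance=1501637-47736=1453901
23. interest=⌊1453901·21/10000⌋=3053; principal=50889-3053=47836; balance=1453901-47836=1406065
24. interest=⌊1406065·21/10000⌋=2952; principal=50889-2952=47937; balance=1406065-47937=1358128
25. interest=⌊1358128·21/10000⌋=2852; principal=50889-2852=48037; balance=1358128-48037=1310091
26. interest=⌊1310091·21/10000⌋=2751; principal=50889-2751=48138; balance=1310091-48138=1261953
27. interest=⌊1261953·21/10000⌋=2650; principal=50889-2650=48239; balance=1261953-48239=1213714
28. interest=⌊1213714·21/10000⌋=2548; principal=50889-2548=48341; balance=1213714-48341=1165373
29. interest=⌊1165373·21/10000⌋=2447; principal=50889-2447=48442; balance=1165373-48442=1116931
30. interest=⌊1116931·21/10000⌋=2345; principal=50889-2345=48544; balance=1116931-48544=1068387
31. interest=⌊1068387·21/10000⌋=2243; principal=50889-2243=48646; balance=1068387-48646=1019741
32. interest=⌊1019741·21/10000⌋=2141; principal=50889-2141=48748; balance=1019741-48748=970993
33. interest=⌊970993·21/10000⌋=2039; principal=50889-2039=48850; balance=970993-48850=922143
34. interest=⌊922143·21/10000⌋=1936; principal=50889-1936=48953; balance=922143-48953=873190
35. interest=⌊873190·21/10000⌋=1833; principal=50889-1833=49056; balance=873190-49056=824134
36. interest=⌊824134·21/10000⌋=1730; principal=50889-1730=49159; balance=824134-49159=774975
37. interest=⌊774975·21/10000⌋=1627; principal=50889-1627=49262; balance=774975-49262=725713
38. interest=⌊725713·21/10000⌋=1523; principal=50889-1523=49366; balance=725713-49366=676347
39. interest=⌊676347·21/10000⌋=1420; principal=50889-1420=49469; balance=676347-49469=626878
40. interest=⌊626878·21/10000⌋=1316; principal=50889-1316=49573; balance=626878-49573=577305

1 5210 45679 2435626
2 5114 45775 2389851
3 5018 45871 2343980
4 4922 45967 2298013
5 4825 46064 2251949
6 4729 46160 2205789
7 4632 46257 2159532
8 4535 46354 2113178
9 4437 46452 2066726
10 4340 46549 2020177
11 4242 46647 1973530
12 4144 46745 1926785
13 4046 46843 1879942
14 3947 46942 1833000
15 3849 47040 1785960
16 3750 47139 1738821
17 3651 47238 1691583
18 3552 47337 1644246
19 3452 47437 1596809
20 3353 47536 1549273
21 3253 47636 1501637
22 3153 47736 1453901
23 3053 47836 1406065
24 2952 47937 1358128
25 2852 48037 1310091
26 2751 48138 1261953
27 2650 48239 1213714
28 2548 48341 1165373
29 2447 48442 1116931
30 2345 48544 1068387
31 2243 48646 1019741
32 2141 48748 970993
33 2039 48850 922143
34 1936 48953 873190
35 1833 49056 824134
36 1730 49159 774975
37 1627 49262 725713
38 1523 49366 676347
39 1420 49469 626878
40 1316 49573 577305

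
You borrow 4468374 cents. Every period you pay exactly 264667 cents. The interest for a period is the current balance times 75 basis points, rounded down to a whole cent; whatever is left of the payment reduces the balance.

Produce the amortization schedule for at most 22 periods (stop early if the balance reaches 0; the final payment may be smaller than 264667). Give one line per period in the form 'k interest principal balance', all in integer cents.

1. interest=⌊4468374·75/10000⌋=33512; principal=264667-33512=231155; balance=4468374-231155=4237219
2. interest=⌊4237219·75/10000⌋=31779; principal=264667-31779=232888; balance=4237219-232888=4004331
3. interest=⌊4004331·75/10000⌋=30032; principal=264667-30032=234635; balance=4004331-234635=3769696
4. interest=⌊3769696·75/10000⌋=28272; principal=264667-28272=236395; balance=3769696-236395=3533301
5. interest=⌊3533301·75/10000⌋=26499; principal=264667-26499=238168; balance=3533301-238168=3295133
6. interest=⌊3295133·75/10000⌋=24713; principal=264667-24713=239954; balance=3295133-239954=3055179
7. interest=⌊3055179·75/10000⌋=22913; principal=264667-22913=241754; balance=3055179-241754=2813425
8. interest=⌊2813425·75/10000⌋=21100; principal=264667-21100=243567; balance=2813425-243567=2569858
9. interest=⌊2569858·75/10000⌋=19273; principal=264667-19273=245394; balance=2569858-245394=2324464
10. interest=⌊2324464·75/10000⌋=17433; principal=264667-17433=247234; balance=2324464-247234=2077230
11. interest=⌊2077230·75/10000⌋=15579; principal=264667-15579=249088; balance=2077230-249088=1828142
12. interest=⌊1828142·75/10000⌋=13711; principal=264667-13711=250956; balance=1828142-250956=1577186
13. interest=⌊1577186·75/10000⌋=11828; principal=264667-11828=252839; balance=1577186-252839=1324347
14. interest=⌊1324347·75/10000⌋=9932; principal=264667-9932=254735; balance=1324347-254735=1069612
15. interest=⌊1069612·75/10000⌋=8022; principal=264667-8022=256645; balance=1069612-256645=812967
16. interest=⌊812967·75/10000⌋=6097; principal=264667-6097=258570; balance=812967-258570=554397
17. interest=⌊554397·75/10000⌋=4157; principal=264667-4157=260510; balance=554397-260510=293887
18. interest=⌊293887·75/10000⌋=2204; principal=264667-2204=262463; balance=293887-262463=31424
19. interest=⌊31424·75/10000⌋=235; principal=min(264667-235,31424)=31424; balance=31424-31424=0

1 33512 231155 4237219
2 31779 232888 4004331
3 30032 234635 3769696
4 28272 236395 3533301
5 26499 238168 3295133
6 24713 239954 3055179
7 22913 241754 2813425
8 21100 243567 2569858
9 19273 245394 2324464
10 17433 247234 2077230
11 15579 249088 1828142
12 13711 250956 1577186
13 11828 252839 1324347
14 9932 254735 1069612
15 8022 256645 812967
16 6097 258570 554397
17 4157 260510 293887
18 2204 262463 31424
19 235 31424 0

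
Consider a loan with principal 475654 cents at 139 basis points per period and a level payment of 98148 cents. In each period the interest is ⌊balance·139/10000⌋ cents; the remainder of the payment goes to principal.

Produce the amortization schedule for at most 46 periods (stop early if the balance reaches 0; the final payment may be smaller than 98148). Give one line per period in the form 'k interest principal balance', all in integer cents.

1 6611 91537 384117
2 5339 92809 291308
3 4049 94099 197209
4 2741 95407 101802
5 1415 96733 5069
6 70 5069 0

1. interest=⌊475654·139/10000⌋=6611; principal=98148-6611=91537; balance=475654-91537=384117
2. interest=⌊384117·139/10000⌋=5339; principal=98148-5339=92809; balance=384117-92809=291308
3. interest=⌊291308·139/10000⌋=4049; principal=98148-4049=94099; balance=291308-94099=197209
4. interest=⌊197209·139/10000⌋=2741; principal=98148-2741=95407; balance=197209-95407=101802
5. interest=⌊101802·139/10000⌋=1415; principal=98148-1415=96733; balance=101802-96733=5069
6. interest=⌊5069·139/10000⌋=70; principal=min(98148-70,5069)=5069; balance=5069-5069=0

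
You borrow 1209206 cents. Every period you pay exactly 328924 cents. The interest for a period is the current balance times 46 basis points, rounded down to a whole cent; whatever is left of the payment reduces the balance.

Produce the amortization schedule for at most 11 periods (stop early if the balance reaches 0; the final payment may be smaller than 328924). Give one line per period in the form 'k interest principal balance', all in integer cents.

1. interest=⌊1209206·46/10000⌋=5562; principal=328924-5562=323362; balance=1209206-323362=885844
2. interest=⌊885844·46/10000⌋=4074; principal=328924-4074=324850; balance=885844-324850=560994
3. interest=⌊560994·46/10000⌋=2580; principal=328924-2580=326344; balance=560994-326344=234650
4. interest=⌊234650·46/10000⌋=1079; principal=min(328924-1079,234650)=234650; balance=234650-234650=0

1 5562 323362 885844
2 4074 324850 560994
3 2580 326344 234650
4 1079 234650 0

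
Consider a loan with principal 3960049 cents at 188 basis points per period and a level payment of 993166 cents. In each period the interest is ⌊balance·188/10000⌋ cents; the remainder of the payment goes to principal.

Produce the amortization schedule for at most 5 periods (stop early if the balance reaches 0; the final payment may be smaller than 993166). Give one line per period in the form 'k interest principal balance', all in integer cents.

1 74448 918718 3041331
2 57177 935989 2105342
3 39580 953586 1151756
4 21653 971513 180243
5 3388 180243 0

1. interest=⌊3960049·188/10000⌋=74448; principal=993166-74448=918718; balance=3960049-918718=3041331
2. interest=⌊3041331·188/10000⌋=57177; principal=993166-57177=935989; balance=3041331-935989=2105342
3. interest=⌊2105342·188/10000⌋=39580; principal=993166-39580=953586; balance=2105342-953586=1151756
4. interest=⌊1151756·188/10000⌋=21653; principal=993166-21653=971513; balance=1151756-971513=180243
5. interest=⌊180243·188/10000⌋=3388; principal=min(993166-3388,180243)=180243; balance=180243-180243=0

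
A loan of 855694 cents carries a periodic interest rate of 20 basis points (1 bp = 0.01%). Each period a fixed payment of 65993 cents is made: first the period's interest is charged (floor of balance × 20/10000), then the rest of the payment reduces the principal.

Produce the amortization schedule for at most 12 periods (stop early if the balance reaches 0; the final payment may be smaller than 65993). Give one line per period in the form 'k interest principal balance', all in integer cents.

1 1711 64282 791412
2 1582 64411 727001
3 1454 64539 662462
4 1324 64669 597793
5 1195 64798 532995
6 1065 64928 468067
7 936 65057 403010
8 806 65187 337823
9 675 65318 272505
10 545 65448 207057
11 414 65579 141478
12 282 65711 75767

1. interest=⌊855694·20/10000⌋=1711; principal=65993-1711=64282; balance=855694-64282=791412
2. interest=⌊791412·20/10000⌋=1582; principal=65993-1582=64411; balance=791412-64411=727001
3. interest=⌊727001·20/10000⌋=1454; principal=65993-1454=64539; balance=727001-64539=662462
4. interest=⌊662462·20/10000⌋=1324; principal=65993-1324=64669; balance=662462-64669=597793
5. interest=⌊597793·20/10000⌋=1195; principal=65993-1195=64798; balance=597793-64798=532995
6. interest=⌊532995·20/10000⌋=1065; principal=65993-1065=64928; balance=532995-64928=468067
7. interest=⌊468067·20/10000⌋=936; principal=65993-936=65057; balance=468067-65057=403010
8. interest=⌊403010·20/10000⌋=806; principal=65993-806=65187; balance=403010-65187=337823
9. interest=⌊337823·20/10000⌋=675; principal=65993-675=65318; balance=337823-65318=272505
10. interest=⌊272505·20/10000⌋=545; principal=65993-545=65448; balance=272505-65448=207057
11. interest=⌊207057·20/10000⌋=414; principal=65993-414=65579; balance=207057-65579=141478
12. interest=⌊141478·20/10000⌋=282; principal=65993-282=65711; balance=141478-65711=75767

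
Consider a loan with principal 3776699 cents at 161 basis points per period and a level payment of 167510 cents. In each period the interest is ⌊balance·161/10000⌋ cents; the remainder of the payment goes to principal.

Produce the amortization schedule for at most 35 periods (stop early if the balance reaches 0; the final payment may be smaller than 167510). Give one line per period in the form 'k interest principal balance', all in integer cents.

1. interest=⌊3776699·161/10000⌋=60804; principal=167510-60804=106706; balance=3776699-106706=3669993
2. interest=⌊3669993·161/10000⌋=59086; principal=167510-59086=108424; balance=3669993-108424=3561569
3. interest=⌊3561569·161/10000⌋=57341; principal=167510-57341=110169; balance=3561569-110169=3451400
4. interest=⌊3451400·161/10000⌋=55567; principal=167510-55567=111943; balance=3451400-111943=3339457
5. interest=⌊3339457·161/10000⌋=53765; principal=167510-53765=113745; balance=3339457-113745=3225712
6. interest=⌊3225712·161/10000⌋=51933; principal=167510-51933=115577; balance=3225712-115577=3110135
7. interest=⌊3110135·161/10000⌋=50073; principal=167510-50073=117437; balance=3110135-117437=2992698
8. interest=⌊2992698·161/10000⌋=48182; principal=167510-48182=119328; balance=2992698-119328=2873370
9. interest=⌊2873370·161/10000⌋=46261; principal=167510-46261=121249; balance=2873370-121249=2752121
10. interest=⌊2752121·161/10000⌋=44309; principal=167510-44309=123201; balance=2752121-123201=2628920
11. interest=⌊2628920·161/10000⌋=42325; principal=167510-42325=125185; balance=2628920-125185=2503735
12. interest=⌊2503735·161/10000⌋=40310; principal=167510-40310=127200; balance=2503735-127200=2376535
13. interest=⌊2376535·161/10000⌋=38262; principal=167510-38262=129248; balance=2376535-129248=2247287
14. interest=⌊2247287·161/10000⌋=36181; principal=167510-36181=131329; balance=2247287-131329=2115958
15. interest=⌊2115958·161/10000⌋=34066; principal=167510-34066=133444; balance=2115958-133444=1982514
16. interest=⌊1982514·161/10000⌋=31918; principal=167510-31918=135592; balance=1982514-135592=1846922
17. interest=⌊1846922·161/10000⌋=29735; principal=167510-29735=137775; balance=1846922-137775=1709147
18. interest=⌊1709147·161/10000⌋=27517; principal=167510-27517=139993; balance=1709147-139993=1569154
19. interest=⌊1569154·161/10000⌋=25263; principal=167510-25263=142247; balance=1569154-142247=1426907
20. interest=⌊1426907·161/10000⌋=22973; principal=167510-22973=144537; balance=1426907-144537=1282370
21. interest=⌊1282370·161/10000⌋=20646; principal=167510-20646=146864; balance=1282370-146864=1135506
22. interest=⌊1135506·161/10000⌋=18281; principal=167510-18281=149229; balance=1135506-149229=986277
23. interest=⌊986277·161/10000⌋=15879; principal=167510-15879=151631; balance=986277-151631=834646
24. interest=⌊834646·161/10000⌋=13437; principal=167510-13437=154073; balance=834646-154073=680573
25. interest=⌊680573·161/10000⌋=10957; principal=167510-10957=156553; balance=680573-156553=524020
26. interest=⌊524020·161/10000⌋=8436; principal=167510-8436=159074; balance=524020-159074=364946
27. interest=⌊364946·161/10000⌋=5875; principal=167510-5875=161635; balance=364946-161635=203311
28. interest=⌊203311·161/10000⌋=3273; principal=167510-3273=164237; balance=203311-164237=39074
29. interest=⌊39074·161/10000⌋=629; principal=min(167510-629,39074)=39074; balance=39074-39074=0

1 60804 106706 3669993
2 59086 108424 3561569
3 57341 110169 3451400
4 55567 111943 3339457
5 53765 113745 3225712
6 51933 115577 3110135
7 50073 117437 2992698
8 48182 119328 2873370
9 46261 121249 2752121
10 44309 123201 2628920
11 42325 125185 2503735
12 40310 127200 2376535
13 38262 129248 2247287
14 36181 131329 2115958
15 34066 133444 1982514
16 31918 135592 1846922
17 29735 137775 1709147
18 27517 139993 1569154
19 25263 142247 1426907
20 22973 144537 1282370
21 20646 146864 1135506
22 18281 149229 986277
23 15879 151631 834646
24 13437 154073 680573
25 10957 156553 524020
26 8436 159074 364946
27 5875 161635 203311
28 3273 164237 39074
29 629 39074 0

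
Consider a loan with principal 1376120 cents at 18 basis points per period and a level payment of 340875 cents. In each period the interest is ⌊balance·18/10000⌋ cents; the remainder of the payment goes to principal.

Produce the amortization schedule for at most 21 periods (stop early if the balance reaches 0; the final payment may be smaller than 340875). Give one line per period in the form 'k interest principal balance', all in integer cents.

1 2477 338398 1037722
2 1867 339008 698714
3 1257 339618 359096
4 646 340229 18867
5 33 18867 0

1. interest=⌊1376120·18/10000⌋=2477; principal=340875-2477=338398; balance=1376120-338398=1037722
2. interest=⌊1037722·18/10000⌋=1867; principal=340875-1867=339008; balance=1037722-339008=698714
3. interest=⌊698714·18/10000⌋=1257; principal=340875-1257=339618; balance=698714-339618=359096
4. interest=⌊359096·18/10000⌋=646; principal=340875-646=340229; balance=359096-340229=18867
5. interest=⌊18867·18/10000⌋=33; principal=min(340875-33,18867)=18867; balance=18867-18867=0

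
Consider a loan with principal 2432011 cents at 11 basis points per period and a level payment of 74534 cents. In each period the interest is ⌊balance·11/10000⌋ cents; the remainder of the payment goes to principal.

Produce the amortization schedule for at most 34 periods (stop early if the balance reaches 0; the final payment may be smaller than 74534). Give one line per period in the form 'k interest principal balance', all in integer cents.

1 2675 71859 2360152
2 2596 71938 2288214
3 2517 72017 2216197
4 2437 72097 2144100
5 2358 72176 2071924
6 2279 72255 1999669
7 2199 72335 1927334
8 2120 72414 1854920
9 2040 72494 1782426
10 1960 72574 1709852
11 1880 72654 1637198
12 1800 72734 1564464
13 1720 72814 1491650
14 1640 72894 1418756
15 1560 72974 1345782
16 1480 73054 1272728
17 1400 73134 1199594
18 1319 73215 1126379
19 1239 73295 1053084
20 1158 73376 979708
21 1077 73457 906251
22 996 73538 832713
23 915 73619 759094
24 835 73699 685395
25 753 73781 611614
26 672 73862 537752
27 591 73943 463809
28 510 74024 389785
29 428 74106 315679
30 347 74187 241492
31 265 74269 167223
32 183 74351 92872
33 102 74432 18440
34 20 18440 0

1. interest=⌊2432011·11/10000⌋=2675; principal=74534-2675=71859; balance=2432011-71859=2360152
2. interest=⌊2360152·11/10000⌋=2596; principal=74534-2596=71938; balance=2360152-71938=2288214
3. interest=⌊2288214·11/10000⌋=2517; principal=74534-2517=72017; balance=2288214-72017=2216197
4. interest=⌊2216197·11/10000⌋=2437; principal=74534-2437=72097; balance=2216197-72097=2144100
5. interest=⌊2144100·11/10000⌋=2358; principal=74534-2358=72176; balance=2144100-72176=2071924
6. interest=⌊2071924·11/10000⌋=2279; principal=74534-2279=72255; balance=2071924-72255=1999669
7. interest=⌊1999669·11/10000⌋=2199; principal=74534-2199=72335; balance=1999669-72335=1927334
8. interest=⌊1927334·11/10000⌋=2120; principal=74534-2120=72414; balance=1927334-72414=1854920
9. interest=⌊1854920·11/10000⌋=2040; principal=74534-2040=72494; balance=1854920-72494=1782426
10. interest=⌊1782426·11/10000⌋=1960; principal=74534-1960=72574; balance=1782426-72574=1709852
11. interest=⌊1709852·11/10000⌋=1880; principal=74534-1880=72654; balance=1709852-72654=1637198
12. interest=⌊1637198·11/10000⌋=1800; principal=74534-1800=72734; balance=1637198-72734=1564464
13. interest=⌊1564464·11/10000⌋=1720; principal=74534-1720=72814; balance=1564464-72814=1491650
14. interest=⌊1491650·11/10000⌋=1640; principal=74534-1640=72894; balance=1491650-72894=1418756
15. interest=⌊1418756·11/10000⌋=1560; principal=74534-1560=72974; balance=1418756-72974=1345782
16. interest=⌊1345782·11/10000⌋=1480; principal=74534-1480=73054; balance=1345782-73054=1272728
17. interest=⌊1272728·11/10000⌋=1400; principal=74534-1400=73134; balance=1272728-73134=1199594
18. interest=⌊1199594·11/10000⌋=1319; principal=74534-1319=73215; balance=1199594-73215=1126379
19. interest=⌊1126379·11/10000⌋=1239; principal=74534-1239=73295; balance=1126379-73295=1053084
20. interest=⌊1053084·11/10000⌋=1158; principal=74534-1158=73376; balance=1053084-73376=979708
21. interest=⌊979708·11/10000⌋=1077; principal=74534-1077=73457; balance=979708-73457=906251
22. interest=⌊906251·11/10000⌋=996; principal=74534-996=73538; balance=906251-73538=832713
23. interest=⌊832713·11/10000⌋=915; principal=74534-915=73619; balance=832713-73619=759094
24. interest=⌊759094·11/10000⌋=835; principal=74534-835=73699; balance=759094-73699=685395
25. interest=⌊685395·11/10000⌋=753; principal=74534-753=73781; balance=685395-73781=611614
26. interest=⌊611614·11/10000⌋=672; principal=74534-672=73862; balance=611614-73862=537752
27. interest=⌊537752·11/10000⌋=591; principal=74534-591=73943; balance=537752-73943=463809
28. interest=⌊463809·11/10000⌋=510; principal=74534-510=74024; balance=463809-74024=389785
29. interest=⌊389785·11/10000⌋=428; principal=74534-428=74106; balance=389785-74106=315679
30. interest=⌊315679·11/10000⌋=347; principal=74534-347=74187; balance=315679-74187=241492
31. interest=⌊241492·11/10000⌋=265; principal=74534-265=74269; balance=241492-74269=167223
32. interest=⌊167223·11/10000⌋=183; principal=74534-183=74351; balance=167223-74351=92872
33. interest=⌊92872·11/10000⌋=102; principal=74534-102=74432; balance=92872-74432=18440
34. interest=⌊18440·11/10000⌋=20; principal=min(74534-20,18440)=18440; balance=18440-18440=0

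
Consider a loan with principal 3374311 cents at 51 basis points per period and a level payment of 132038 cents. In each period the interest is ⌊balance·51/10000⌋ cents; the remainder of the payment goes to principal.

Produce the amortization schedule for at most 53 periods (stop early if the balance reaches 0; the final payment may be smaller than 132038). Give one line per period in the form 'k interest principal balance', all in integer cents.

1. interest=⌊3374311·51/10000⌋=17208; principal=132038-17208=114830; balance=3374311-114830=3259481
2. interest=⌊3259481·51/10000⌋=16623; principal=132038-16623=115415; balance=3259481-115415=3144066
3. interest=⌊3144066·51/10000⌋=16034; principal=132038-16034=116004; balance=3144066-116004=3028062
4. interest=⌊3028062·51/10000⌋=15443; principal=132038-15443=116595; balance=3028062-116595=2911467
5. interest=⌊2911467·51/10000⌋=14848; principal=132038-14848=117190; balance=2911467-117190=2794277
6. interest=⌊2794277·51/10000⌋=14250; principal=132038-14250=117788; balance=2794277-117788=2676489
7. interest=⌊2676489·51/10000⌋=13650; principal=132038-13650=118388; balance=2676489-118388=2558101
8. interest=⌊2558101·51/10000⌋=13046; principal=132038-13046=118992; balance=2558101-118992=2439109
9. interest=⌊2439109·51/10000⌋=12439; principal=132038-12439=119599; balance=2439109-119599=2319510
10. interest=⌊2319510·51/10000⌋=11829; principal=132038-11829=120209; balance=2319510-120209=2199301
11. interest=⌊2199301·51/10000⌋=11216; principal=132038-11216=120822; balance=2199301-120822=2078479
12. interest=⌊2078479·51/10000⌋=10600; principal=132038-10600=121438; balance=2078479-121438=1957041
13. interest=⌊1957041·51/10000⌋=9980; principal=132038-9980=122058; balance=1957041-122058=1834983
14. interest=⌊1834983·51/10000⌋=9358; principal=132038-9358=122680; balance=1834983-122680=1712303
15. interest=⌊1712303·51/10000⌋=8732; principal=132038-8732=123306; balance=1712303-123306=1588997
16. interest=⌊1588997·51/10000⌋=8103; principal=132038-8103=123935; balance=1588997-123935=1465062
17. interest=⌊1465062·51/10000⌋=7471; principal=132038-7471=124567; balance=1465062-124567=1340495
18. interest=⌊1340495·51/10000⌋=6836; principal=132038-6836=125202; balance=1340495-125202=1215293
19. interest=⌊1215293·51/10000⌋=6197; principal=132038-6197=125841; balance=1215293-125841=1089452
20. interest=⌊1089452·51/10000⌋=5556; principal=132038-5556=126482; balance=1089452-126482=962970
21. interest=⌊962970·51/10000⌋=4911; principal=132038-4911=127127; balance=962970-127127=835843
22. interest=⌊835843·51/10000⌋=4262; principal=132038-4262=127776; balance=835843-127776=708067
23. interest=⌊708067·51/10000⌋=3611; principal=132038-3611=128427; balance=708067-128427=579640
24. interest=⌊579640·51/10000⌋=2956; principal=132038-2956=129082; balance=579640-129082=450558
25. interest=⌊450558·51/10000⌋=2297; principal=132038-2297=129741; balance=450558-129741=320817
26. interest=⌊320817·51/10000⌋=1636; principal=132038-1636=130402; balance=320817-130402=190415
27. interest=⌊190415·51/10000⌋=971; principal=132038-971=131067; balance=190415-131067=59348
28. interest=⌊59348·51/10000⌋=302; principal=min(132038-302,59348)=59348; balance=59348-59348=0

1 17208 114830 3259481
2 16623 115415 3144066
3 16034 116004 3028062
4 15443 116595 2911467
5 14848 117190 2794277
6 14250 117788 2676489
7 13650 118388 2558101
8 13046 118992 2439109
9 12439 119599 2319510
10 11829 120209 2199301
11 11216 120822 2078479
12 10600 121438 1957041
13 9980 122058 1834983
14 9358 122680 1712303
15 8732 123306 1588997
16 8103 123935 1465062
17 7471 124567 1340495
18 6836 125202 1215293
19 6197 125841 1089452
20 5556 126482 962970
21 4911 127127 835843
22 4262 127776 708067
23 3611 128427 579640
24 2956 129082 450558
25 2297 129741 320817
26 1636 130402 190415
27 971 131067 59348
28 302 59348 0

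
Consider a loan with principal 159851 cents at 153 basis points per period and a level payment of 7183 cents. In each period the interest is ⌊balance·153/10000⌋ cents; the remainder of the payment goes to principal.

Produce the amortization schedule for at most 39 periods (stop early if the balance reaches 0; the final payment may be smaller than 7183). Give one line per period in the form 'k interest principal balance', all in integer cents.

1. interest=⌊159851·153/10000⌋=2445; principal=7183-2445=4738; balance=159851-4738=155113
2. interest=⌊155113·153/10000⌋=2373; principal=7183-2373=4810; balance=155113-4810=150303
3. interest=⌊150303·153/10000⌋=2299; principal=7183-2299=4884; balance=150303-4884=145419
4. interest=⌊145419·153/10000⌋=2224; principal=7183-2224=4959; balance=145419-4959=140460
5. interest=⌊140460·153/10000⌋=2149; principal=7183-2149=5034; balance=140460-5034=135426
6. interest=⌊135426·153/10000⌋=2072; principal=7183-2072=5111; balance=135426-5111=130315
7. interest=⌊130315·153/10000⌋=1993; principal=7183-1993=5190; balance=130315-5190=125125
8. interest=⌊125125·153/10000⌋=1914; principal=7183-1914=5269; balance=125125-5269=119856
9. interest=⌊119856·153/10000⌋=1833; principal=7183-1833=5350; balance=119856-5350=114506
10. interest=⌊114506·153/10000⌋=1751; principal=7183-1751=5432; balance=114506-5432=109074
11. interest=⌊109074·153/10000⌋=1668; principal=7183-1668=5515; balance=109074-5515=103559
12. interest=⌊103559·153/10000⌋=1584; principal=7183-1584=5599; balance=103559-5599=97960
13. interest=⌊97960·153/10000⌋=1498; principal=7183-1498=5685; balance=97960-5685=92275
14. interest=⌊92275·153/10000⌋=1411; principal=7183-1411=5772; balance=92275-5772=86503
15. interest=⌊86503·153/10000⌋=1323; principal=7183-1323=5860; balance=86503-5860=80643
16. interest=⌊80643·153/10000⌋=1233; principal=7183-1233=5950; balance=80643-5950=74693
17. interest=⌊74693·153/10000⌋=1142; principal=7183-1142=6041; balance=74693-6041=68652
18. interest=⌊68652·153/10000⌋=1050; principal=7183-1050=6133; balance=68652-6133=62519
19. interest=⌊62519·153/10000⌋=956; principal=7183-956=6227; balance=62519-6227=56292
20. interest=⌊56292·153/10000⌋=861; principal=7183-861=6322; balance=56292-6322=49970
21. interest=⌊49970·153/10000⌋=764; principal=7183-764=6419; balance=49970-6419=43551
22. interest=⌊43551·153/10000⌋=666; principal=7183-666=6517; balance=43551-6517=37034
23. interest=⌊37034·153/10000⌋=566; principal=7183-566=6617; balance=37034-6617=30417
24. interest=⌊30417·153/10000⌋=465; principal=7183-465=6718; balance=30417-6718=23699
25. interest=⌊23699·153/10000⌋=362; principal=7183-362=6821; balance=23699-6821=16878
26. interest=⌊16878·153/10000⌋=258; principal=7183-258=6925; balance=16878-6925=9953
27. interest=⌊9953·153/10000⌋=152; principal=7183-152=7031; balance=9953-7031=2922
28. interest=⌊2922·153/10000⌋=44; principal=min(7183-44,2922)=2922; balance=2922-2922=0

1 2445 4738 155113
2 2373 4810 150303
3 2299 4884 145419
4 2224 4959 140460
5 2149 5034 135426
6 2072 5111 130315
7 1993 5190 125125
8 1914 5269 119856
9 1833 5350 114506
10 1751 5432 109074
11 1668 5515 103559
12 1584 5599 97960
13 1498 5685 92275
14 1411 5772 86503
15 1323 5860 80643
16 1233 5950 74693
17 1142 6041 68652
18 1050 6133 62519
19 956 6227 56292
20 861 6322 49970
21 764 6419 43551
22 666 6517 37034
23 566 6617 30417
24 465 6718 23699
25 362 6821 16878
26 258 6925 9953
27 152 7031 2922
28 44 2922 0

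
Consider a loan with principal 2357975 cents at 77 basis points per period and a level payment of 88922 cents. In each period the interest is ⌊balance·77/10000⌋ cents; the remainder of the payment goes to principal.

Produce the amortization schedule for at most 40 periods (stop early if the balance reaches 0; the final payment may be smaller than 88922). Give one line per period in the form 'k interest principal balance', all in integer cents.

1. interest=⌊2357975·77/10000⌋=18156; principal=88922-18156=70766; balance=2357975-70766=2287209
2. interest=⌊2287209·77/10000⌋=17611; principal=88922-17611=71311; balance=2287209-71311=2215898
3. interest=⌊2215898·77/10000⌋=17062; principal=88922-17062=71860; balance=2215898-71860=2144038
4. interest=⌊2144038·77/10000⌋=16509; principal=88922-16509=72413; balance=2144038-72413=2071625
5. interest=⌊2071625·77/10000⌋=15951; principal=88922-15951=72971; balance=2071625-72971=1998654
6. interest=⌊1998654·77/10000⌋=15389; principal=88922-15389=73533; balance=1998654-73533=1925121
7. interest=⌊1925121·77/10000⌋=14823; principal=88922-14823=74099; balance=1925121-74099=1851022
8. interest=⌊1851022·77/10000⌋=14252; principal=88922-14252=74670; balance=1851022-74670=1776352
9. interest=⌊1776352·77/10000⌋=13677; principal=88922-13677=75245; balance=1776352-75245=1701107
10. interest=⌊1701107·77/10000⌋=13098; principal=88922-13098=75824; balance=1701107-75824=1625283
11. interest=⌊1625283·77/10000⌋=12514; principal=88922-12514=76408; balance=1625283-76408=1548875
12. interest=⌊1548875·77/10000⌋=11926; principal=88922-11926=76996; balance=1548875-76996=1471879
13. interest=⌊1471879·77/10000⌋=11333; principal=88922-11333=77589; balance=1471879-77589=1394290
14. interest=⌊1394290·77/10000⌋=10736; principal=88922-10736=78186; balance=1394290-78186=1316104
15. interest=⌊1316104·77/10000⌋=10134; principal=88922-10134=78788; balance=1316104-78788=1237316
16. interest=⌊1237316·77/10000⌋=9527; principal=88922-9527=79395; balance=1237316-79395=1157921
17. interest=⌊1157921·77/10000⌋=8915; principal=88922-8915=80007; balance=1157921-80007=1077914
18. interest=⌊1077914·77/10000⌋=8299; principal=88922-8299=80623; balance=1077914-80623=997291
19. interest=⌊997291·77/10000⌋=7679; principal=88922-7679=81243; balance=997291-81243=916048
20. interest=⌊916048·77/10000⌋=7053; principal=88922-7053=81869; balance=916048-81869=834179
21. interest=⌊834179·77/10000⌋=6423; principal=88922-6423=82499; balance=834179-82499=751680
22. interest=⌊751680·77/10000⌋=5787; principal=88922-5787=83135; balance=751680-83135=668545
23. interest=⌊668545·77/10000⌋=5147; principal=88922-5147=83775; balance=668545-83775=584770
24. interest=⌊584770·77/10000⌋=4502; principal=88922-4502=84420; balance=584770-84420=500350
25. interest=⌊500350·77/10000⌋=3852; principal=88922-3852=85070; balance=500350-85070=415280
26. interest=⌊415280·77/10000⌋=3197; principal=88922-3197=85725; balance=415280-85725=329555
27. interest=⌊329555·77/10000⌋=2537; principal=88922-2537=86385; balance=329555-86385=243170
28. interest=⌊243170·77/10000⌋=1872; principal=88922-1872=87050; balance=243170-87050=156120
29. interest=⌊156120·77/10000⌋=1202; principal=88922-1202=87720; balance=156120-87720=68400
30. interest=⌊68400·77/10000⌋=526; principal=min(88922-526,68400)=68400; balance=68400-68400=0

1 18156 70766 2287209
2 17611 71311 2215898
3 17062 71860 2144038
4 16509 72413 2071625
5 15951 72971 1998654
6 15389 73533 1925121
7 14823 74099 1851022
8 14252 74670 1776352
9 13677 75245 1701107
10 13098 75824 1625283
11 12514 76408 1548875
12 11926 76996 1471879
13 11333 77589 1394290
14 10736 78186 1316104
15 10134 78788 1237316
16 9527 79395 1157921
17 8915 80007 1077914
18 8299 80623 997291
19 7679 81243 916048
20 7053 81869 834179
21 6423 82499 751680
22 5787 83135 668545
23 5147 83775 584770
24 4502 84420 500350
25 3852 85070 415280
26 3197 85725 329555
27 2537 86385 243170
28 1872 87050 156120
29 1202 87720 68400
30 526 68400 0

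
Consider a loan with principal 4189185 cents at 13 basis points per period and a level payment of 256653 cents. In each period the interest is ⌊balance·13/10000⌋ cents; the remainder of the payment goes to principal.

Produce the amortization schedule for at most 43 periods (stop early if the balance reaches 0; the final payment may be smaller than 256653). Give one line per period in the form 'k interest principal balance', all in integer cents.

1 5445 251208 3937977
2 5119 251534 3686443
3 4792 251861 3434582
4 4464 252189 3182393
5 4137 252516 2929877
6 3808 252845 2677032
7 3480 253173 2423859
8 3151 253502 2170357
9 2821 253832 1916525
10 2491 254162 1662363
11 2161 254492 1407871
12 1830 254823 1153048
13 1498 255155 897893
14 1167 255486 642407
15 835 255818 386589
16 502 256151 130438
17 169 130438 0

1. interest=⌊4189185·13/10000⌋=5445; principal=256653-5445=251208; balance=4189185-251208=3937977
2. interest=⌊3937977·13/10000⌋=5119; principal=256653-5119=251534; balance=3937977-251534=3686443
3. interest=⌊3686443·13/10000⌋=4792; principal=256653-4792=251861; balance=3686443-251861=3434582
4. interest=⌊3434582·13/10000⌋=4464; principal=256653-4464=252189; balance=3434582-252189=3182393
5. interest=⌊3182393·13/10000⌋=4137; principal=256653-4137=252516; balance=3182393-252516=2929877
6. interest=⌊2929877·13/10000⌋=3808; principal=256653-3808=252845; balance=2929877-252845=2677032
7. interest=⌊2677032·13/10000⌋=3480; principal=256653-3480=253173; balance=2677032-253173=2423859
8. interest=⌊2423859·13/10000⌋=3151; principal=256653-3151=253502; balance=2423859-253502=2170357
9. interest=⌊2170357·13/10000⌋=2821; principal=256653-2821=253832; balance=2170357-253832=1916525
10. interest=⌊1916525·13/10000⌋=2491; principal=256653-2491=254162; balance=1916525-254162=1662363
11. interest=⌊1662363·13/10000⌋=2161; principal=256653-2161=254492; balance=1662363-254492=1407871
12. interest=⌊1407871·13/10000⌋=1830; principal=256653-1830=254823; balance=1407871-254823=1153048
13. interest=⌊1153048·13/10000⌋=1498; principal=256653-1498=255155; balance=1153048-255155=897893
14. interest=⌊897893·13/10000⌋=1167; principal=256653-1167=255486; balance=897893-255486=642407
15. interest=⌊642407·13/10000⌋=835; principal=256653-835=255818; balance=642407-255818=386589
16. interest=⌊386589·13/10000⌋=502; principal=256653-502=256151; balance=386589-256151=130438
17. interest=⌊130438·13/10000⌋=169; principal=min(256653-169,130438)=130438; balance=130438-130438=0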